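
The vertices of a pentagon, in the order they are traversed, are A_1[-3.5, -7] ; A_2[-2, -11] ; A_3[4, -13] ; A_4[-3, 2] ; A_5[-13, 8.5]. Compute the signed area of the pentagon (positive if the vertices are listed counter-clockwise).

A_1→A_2: (-3.5)(-11) − (-2)(-7) = 24.5
A_2→A_3: (-2)(-13) − (4)(-11) = 70
A_3→A_4: (4)(2) − (-3)(-13) = -31
A_4→A_5: (-3)(8.5) − (-13)(2) = 0.5
A_5→A_1: (-13)(-7) − (-3.5)(8.5) = 120.75
Σ = 184.75
Signed area = Σ/2 = 92.375 (positive ⇒ counter-clockwise traversal).

92.375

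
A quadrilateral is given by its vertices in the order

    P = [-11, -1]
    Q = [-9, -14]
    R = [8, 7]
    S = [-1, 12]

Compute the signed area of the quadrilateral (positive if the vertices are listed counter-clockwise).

215

Apply the shoelace formula: 2A = Σ (x_i·y_{i+1} − x_{i+1}·y_i), indices taken mod 4.
Σ = (145) + (49) + (103) + (133) = 430
Signed area = Σ/2 = 215 (positive ⇒ counter-clockwise traversal).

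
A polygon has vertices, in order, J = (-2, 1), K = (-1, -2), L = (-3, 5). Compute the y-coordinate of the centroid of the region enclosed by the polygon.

4/3

Apply Gauss's area formula. First the cross-terms c_i = x_i·y_{i+1} − x_{i+1}·y_i:
  5, -11, 7  ⇒  2A = 1, A = 0.5.
Then Σ (y_i + y_{i+1})·c_i = 4, so ȳ = 4 / (6·0.5) = 4/3.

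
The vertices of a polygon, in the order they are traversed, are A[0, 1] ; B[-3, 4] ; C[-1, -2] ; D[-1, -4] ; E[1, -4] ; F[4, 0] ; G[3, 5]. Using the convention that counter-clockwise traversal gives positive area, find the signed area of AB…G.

31

Cross-terms: 3, 10, 2, 8, 16, 20, 3  ⇒  Σ = 62
Signed area = Σ/2 = 31 (positive ⇒ counter-clockwise traversal).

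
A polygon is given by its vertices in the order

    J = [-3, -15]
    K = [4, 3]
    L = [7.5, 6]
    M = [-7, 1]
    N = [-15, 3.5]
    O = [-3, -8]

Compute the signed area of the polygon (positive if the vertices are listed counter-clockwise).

122

Apply the shoelace formula: 2A = Σ (x_i·y_{i+1} − x_{i+1}·y_i), indices taken mod 6.
Cross-terms: 51, 1.5, 49.5, -9.5, 130.5, 21  ⇒  Σ = 244
Signed area = Σ/2 = 122 (positive ⇒ counter-clockwise traversal).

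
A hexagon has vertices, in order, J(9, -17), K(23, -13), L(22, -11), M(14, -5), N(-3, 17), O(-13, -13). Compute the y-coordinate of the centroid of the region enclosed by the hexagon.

-1345/293

Apply the shoelace (surveyor's) formula. First the cross-terms c_i = x_i·y_{i+1} − x_{i+1}·y_i:
  274, 33, 44, 223, 260, 338  ⇒  2A = 1172, A = 586.
Then Σ (y_i + y_{i+1})·c_i = -16140, so ȳ = -16140 / (6·586) = -1345/293.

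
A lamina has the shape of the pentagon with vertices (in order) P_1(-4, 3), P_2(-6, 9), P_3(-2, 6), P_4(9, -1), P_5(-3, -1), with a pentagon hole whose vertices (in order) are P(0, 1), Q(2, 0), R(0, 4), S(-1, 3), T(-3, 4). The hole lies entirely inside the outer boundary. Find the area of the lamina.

50.5

Outer boundary:
Apply the shoelace (surveyor's) formula: 2A = Σ (x_i·y_{i+1} − x_{i+1}·y_i), indices taken mod 5.
Σ = (-18) + (-18) + (-52) + (-12) + (-13) = -113
Area = |Σ|/2 = 56.5.
Hole:
Apply the surveyor's formula: 2A = Σ (x_i·y_{i+1} − x_{i+1}·y_i), indices taken mod 5.
Σ = (-2) + (8) + (4) + (5) + (-3) = 12
Area = |Σ|/2 = 6.
Net area = 56.5 − 6 = 50.5.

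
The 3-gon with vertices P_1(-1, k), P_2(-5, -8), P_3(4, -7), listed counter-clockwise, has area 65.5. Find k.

Write out the shoelace sum; only the two edges meeting at P_1 involve k:
2·Area = [(4·k − (-1)·(-7)) + ((-1)·(-8) − (-5)·k)] + 67
       = 9·k + 68 = 131
⇒ k = 7.

7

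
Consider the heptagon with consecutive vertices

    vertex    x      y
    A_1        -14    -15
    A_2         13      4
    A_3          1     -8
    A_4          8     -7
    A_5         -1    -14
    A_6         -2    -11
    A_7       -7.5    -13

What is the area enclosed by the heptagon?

87

Apply the shoelace formula: 2A = Σ (x_i·y_{i+1} − x_{i+1}·y_i), indices taken mod 7.
Σ = (139) + (-108) + (57) + (-119) + (-17) + (-56.5) + (-69.5) = -174
Area = |Σ|/2 = 87.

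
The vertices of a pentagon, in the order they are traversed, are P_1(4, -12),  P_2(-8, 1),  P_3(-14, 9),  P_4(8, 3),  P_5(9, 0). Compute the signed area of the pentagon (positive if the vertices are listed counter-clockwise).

Cross-terms: -92, -58, -114, -27, -108  ⇒  Σ = -399
Signed area = Σ/2 = -199.5 (negative ⇒ clockwise traversal).

-199.5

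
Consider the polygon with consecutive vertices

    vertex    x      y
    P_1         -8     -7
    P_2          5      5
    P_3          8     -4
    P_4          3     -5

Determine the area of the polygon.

Σ = (-5) + (-60) + (-28) + (-61) = -154
Area = |Σ|/2 = 77.

77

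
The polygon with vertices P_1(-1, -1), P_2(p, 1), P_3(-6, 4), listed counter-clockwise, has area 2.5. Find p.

-2

Write out the shoelace sum; only the two edges meeting at P_2 involve p:
2·Area = [((-1)·1 − p·(-1)) + (p·4 − (-6)·1)] + 10
       = 5·p + 15 = 5
⇒ p = -2.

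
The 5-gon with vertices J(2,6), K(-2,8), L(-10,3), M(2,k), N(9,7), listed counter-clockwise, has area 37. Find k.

4

Write out the shoelace sum; only the two edges meeting at M involve k:
2·Area = [((-10)·k − 2·3) + (2·7 − 9·k)] + 142
       = -19·k + 150 = 74
⇒ k = 4.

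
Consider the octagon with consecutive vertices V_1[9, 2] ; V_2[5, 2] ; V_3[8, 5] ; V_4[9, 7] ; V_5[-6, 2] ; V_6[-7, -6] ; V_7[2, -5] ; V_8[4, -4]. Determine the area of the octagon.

120.5

Apply Gauss's area formula: 2A = Σ (x_i·y_{i+1} − x_{i+1}·y_i), indices taken mod 8.
V_1→V_2: (9)(2) − (5)(2) = 8
V_2→V_3: (5)(5) − (8)(2) = 9
V_3→V_4: (8)(7) − (9)(5) = 11
V_4→V_5: (9)(2) − (-6)(7) = 60
V_5→V_6: (-6)(-6) − (-7)(2) = 50
V_6→V_7: (-7)(-5) − (2)(-6) = 47
V_7→V_8: (2)(-4) − (4)(-5) = 12
V_8→V_1: (4)(2) − (9)(-4) = 44
Σ = 241
Area = |Σ|/2 = 120.5.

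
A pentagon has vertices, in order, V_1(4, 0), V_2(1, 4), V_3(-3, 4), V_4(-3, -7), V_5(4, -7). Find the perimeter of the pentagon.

|V_1V_2| = √((-3)² + (4)²) = √25 = 5
|V_2V_3| = √((-4)² + (0)²) = √16 = 4
|V_3V_4| = √((0)² + (-11)²) = √121 = 11
|V_4V_5| = √((7)² + (0)²) = √49 = 7
|V_5V_1| = √((0)² + (7)²) = √49 = 7
Perimeter = 5 + 4 + 11 + 7 + 7 = 34.

34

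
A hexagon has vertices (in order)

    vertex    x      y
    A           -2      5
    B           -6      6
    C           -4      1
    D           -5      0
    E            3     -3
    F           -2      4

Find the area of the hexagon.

30

Cross-terms: 18, 18, 5, 15, 6, -2  ⇒  Σ = 60
Area = |Σ|/2 = 30.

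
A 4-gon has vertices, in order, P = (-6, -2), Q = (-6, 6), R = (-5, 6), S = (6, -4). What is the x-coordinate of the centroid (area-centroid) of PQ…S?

Apply the shoelace (surveyor's) formula. First the cross-terms c_i = x_i·y_{i+1} − x_{i+1}·y_i:
  -48, -6, -16, -36  ⇒  2A = -106, A = -53.
Then Σ (x_i + x_{i+1})·c_i = 626, so x̄ = 626 / (6·(-53)) = -313/159.

-313/159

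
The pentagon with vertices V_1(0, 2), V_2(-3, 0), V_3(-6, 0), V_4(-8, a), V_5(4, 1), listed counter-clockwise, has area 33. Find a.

The doubled signed area Σ (x_i y_{i+1} − x_{i+1} y_i) is linear in a.
With a=0 it equals 6; the coefficient of a is -10 (from the two edges through V_4).
So -10·a + 6 = 2·33 = 66 ⇒ a = -6.

-6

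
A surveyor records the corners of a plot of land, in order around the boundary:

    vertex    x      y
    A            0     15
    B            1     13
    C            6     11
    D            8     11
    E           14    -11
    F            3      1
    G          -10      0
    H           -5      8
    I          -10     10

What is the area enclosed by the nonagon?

244.5

A→B: (0)(13) − (1)(15) = -15
B→C: (1)(11) − (6)(13) = -67
C→D: (6)(11) − (8)(11) = -22
D→E: (8)(-11) − (14)(11) = -242
E→F: (14)(1) − (3)(-11) = 47
F→G: (3)(0) − (-10)(1) = 10
G→H: (-10)(8) − (-5)(0) = -80
H→I: (-5)(10) − (-10)(8) = 30
I→A: (-10)(15) − (0)(10) = -150
Σ = -489
Area = |Σ|/2 = 244.5.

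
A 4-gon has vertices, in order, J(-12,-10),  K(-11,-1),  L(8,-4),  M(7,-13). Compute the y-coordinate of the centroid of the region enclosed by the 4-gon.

-7

Apply Gauss's area formula. First the cross-terms c_i = x_i·y_{i+1} − x_{i+1}·y_i:
  -98, 52, -76, -226  ⇒  2A = -348, A = -174.
Then Σ (y_i + y_{i+1})·c_i = 7308, so ȳ = 7308 / (6·(-174)) = -7.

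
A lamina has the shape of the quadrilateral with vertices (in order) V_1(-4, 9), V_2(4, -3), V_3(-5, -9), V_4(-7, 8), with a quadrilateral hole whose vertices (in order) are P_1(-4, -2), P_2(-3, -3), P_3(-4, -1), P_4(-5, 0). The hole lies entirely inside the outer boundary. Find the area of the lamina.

103.5

Outer boundary:
Apply the shoelace formula: 2A = Σ (x_i·y_{i+1} − x_{i+1}·y_i), indices taken mod 4.
Σ = (-24) + (-51) + (-103) + (-31) = -209
Area = |Σ|/2 = 104.5.
Hole:
Apply Gauss's area formula: 2A = Σ (x_i·y_{i+1} − x_{i+1}·y_i), indices taken mod 4.
P_1→P_2: (-4)(-3) − (-3)(-2) = 6
P_2→P_3: (-3)(-1) − (-4)(-3) = -9
P_3→P_4: (-4)(0) − (-5)(-1) = -5
P_4→P_1: (-5)(-2) − (-4)(0) = 10
Σ = 2
Area = |Σ|/2 = 1.
Net area = 104.5 − 1 = 103.5.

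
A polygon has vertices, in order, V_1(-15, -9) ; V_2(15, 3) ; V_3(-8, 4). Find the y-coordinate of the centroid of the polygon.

Apply Gauss's area formula. First the cross-terms c_i = x_i·y_{i+1} − x_{i+1}·y_i:
  90, 84, 132  ⇒  2A = 306, A = 153.
Then Σ (y_i + y_{i+1})·c_i = -612, so ȳ = -612 / (6·153) = -2/3.

-2/3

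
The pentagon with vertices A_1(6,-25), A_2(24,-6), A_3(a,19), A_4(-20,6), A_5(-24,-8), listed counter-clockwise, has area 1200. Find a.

4

The doubled signed area Σ (x_i y_{i+1} − x_{i+1} y_i) is linear in a.
With a=0 it equals 2352; the coefficient of a is 12 (from the two edges through A_3).
So 12·a + 2352 = 2·1200 = 2400 ⇒ a = 4.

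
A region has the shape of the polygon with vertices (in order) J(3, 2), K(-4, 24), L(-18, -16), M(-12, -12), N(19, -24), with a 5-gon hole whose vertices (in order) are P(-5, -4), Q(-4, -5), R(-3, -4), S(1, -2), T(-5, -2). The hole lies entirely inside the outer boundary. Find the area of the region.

604

Outer boundary:
Σ = (80) + (496) + (24) + (516) + (110) = 1226
Area = |Σ|/2 = 613.
Hole:
Σ = (9) + (1) + (10) + (-12) + (10) = 18
Area = |Σ|/2 = 9.
Net area = 613 − 9 = 604.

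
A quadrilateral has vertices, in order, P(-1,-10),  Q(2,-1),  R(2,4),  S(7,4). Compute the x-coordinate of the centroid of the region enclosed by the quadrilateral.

Apply the surveyor's formula. First the cross-terms c_i = x_i·y_{i+1} − x_{i+1}·y_i:
  21, 10, -20, -66  ⇒  2A = -55, A = -27.5.
Then Σ (x_i + x_{i+1})·c_i = -515, so x̄ = -515 / (6·(-27.5)) = 103/33.

103/33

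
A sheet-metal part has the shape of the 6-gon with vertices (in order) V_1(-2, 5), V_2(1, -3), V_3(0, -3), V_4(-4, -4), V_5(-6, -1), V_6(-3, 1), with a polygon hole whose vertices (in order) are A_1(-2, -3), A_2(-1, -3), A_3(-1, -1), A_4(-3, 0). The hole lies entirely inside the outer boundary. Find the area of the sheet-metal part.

Outer boundary:
Σ = (1) + (-3) + (-12) + (-20) + (-9) + (-13) = -56
Area = |Σ|/2 = 28.
Hole:
Σ = (3) + (-2) + (-3) + (9) = 7
Area = |Σ|/2 = 3.5.
Net area = 28 − 3.5 = 24.5.

24.5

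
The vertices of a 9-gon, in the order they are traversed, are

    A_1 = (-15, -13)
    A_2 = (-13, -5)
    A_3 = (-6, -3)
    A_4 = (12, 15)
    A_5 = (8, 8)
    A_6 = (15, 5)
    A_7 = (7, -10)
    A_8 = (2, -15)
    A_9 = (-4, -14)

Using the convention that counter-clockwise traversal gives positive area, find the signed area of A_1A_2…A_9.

-379.5

Cross-terms: -94, 9, -54, -24, -80, -185, -85, -88, -158  ⇒  Σ = -759
Signed area = Σ/2 = -379.5 (negative ⇒ clockwise traversal).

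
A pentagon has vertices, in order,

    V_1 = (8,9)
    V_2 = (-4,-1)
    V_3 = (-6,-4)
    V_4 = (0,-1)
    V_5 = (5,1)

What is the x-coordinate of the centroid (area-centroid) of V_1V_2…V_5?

241/129

Apply the surveyor's formula. First the cross-terms c_i = x_i·y_{i+1} − x_{i+1}·y_i:
  28, 10, 6, 5, 37  ⇒  2A = 86, A = 43.
Then Σ (x_i + x_{i+1})·c_i = 482, so x̄ = 482 / (6·43) = 241/129.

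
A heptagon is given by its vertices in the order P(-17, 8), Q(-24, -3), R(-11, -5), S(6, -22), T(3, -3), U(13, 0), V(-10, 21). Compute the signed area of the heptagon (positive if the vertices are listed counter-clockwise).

619.5

Σ = (243) + (87) + (272) + (48) + (39) + (273) + (277) = 1239
Signed area = Σ/2 = 619.5 (positive ⇒ counter-clockwise traversal).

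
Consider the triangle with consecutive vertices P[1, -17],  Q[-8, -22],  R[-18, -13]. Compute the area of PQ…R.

Σ = (-158) + (-292) + (319) = -131
Area = |Σ|/2 = 65.5.

65.5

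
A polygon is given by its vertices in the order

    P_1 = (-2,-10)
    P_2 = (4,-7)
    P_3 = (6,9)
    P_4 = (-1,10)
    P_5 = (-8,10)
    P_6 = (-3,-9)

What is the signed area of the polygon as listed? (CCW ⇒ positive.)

Apply the surveyor's formula: 2A = Σ (x_i·y_{i+1} − x_{i+1}·y_i), indices taken mod 6.
P_1→P_2: (-2)(-7) − (4)(-10) = 54
P_2→P_3: (4)(9) − (6)(-7) = 78
P_3→P_4: (6)(10) − (-1)(9) = 69
P_4→P_5: (-1)(10) − (-8)(10) = 70
P_5→P_6: (-8)(-9) − (-3)(10) = 102
P_6→P_1: (-3)(-10) − (-2)(-9) = 12
Σ = 385
Signed area = Σ/2 = 192.5 (positive ⇒ counter-clockwise traversal).

192.5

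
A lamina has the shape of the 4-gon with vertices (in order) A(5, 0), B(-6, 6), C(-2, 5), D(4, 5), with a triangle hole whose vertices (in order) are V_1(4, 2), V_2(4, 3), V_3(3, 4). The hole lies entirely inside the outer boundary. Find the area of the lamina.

21

Outer boundary:
Apply the shoelace formula: 2A = Σ (x_i·y_{i+1} − x_{i+1}·y_i), indices taken mod 4.
Σ = (30) + (-18) + (-30) + (-25) = -43
Area = |Σ|/2 = 21.5.
Hole:
Σ = (4) + (7) + (-10) = 1
Area = |Σ|/2 = 0.5.
Net area = 21.5 − 0.5 = 21.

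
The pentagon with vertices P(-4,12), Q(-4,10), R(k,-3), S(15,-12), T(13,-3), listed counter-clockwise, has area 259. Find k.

-9

The doubled signed area Σ (x_i y_{i+1} − x_{i+1} y_i) is linear in k.
With k=0 it equals 320; the coefficient of k is -22 (from the two edges through R).
So -22·k + 320 = 2·259 = 518 ⇒ k = -9.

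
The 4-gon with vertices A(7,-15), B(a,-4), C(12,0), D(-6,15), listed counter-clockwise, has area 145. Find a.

7

The doubled signed area Σ (x_i y_{i+1} − x_{i+1} y_i) is linear in a.
With a=0 it equals 185; the coefficient of a is 15 (from the two edges through B).
So 15·a + 185 = 2·145 = 290 ⇒ a = 7.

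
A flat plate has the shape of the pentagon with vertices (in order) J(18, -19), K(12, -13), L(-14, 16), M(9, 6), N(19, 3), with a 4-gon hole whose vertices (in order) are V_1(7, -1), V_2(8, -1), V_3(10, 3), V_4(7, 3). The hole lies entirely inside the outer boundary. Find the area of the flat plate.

355

Outer boundary:
Apply the shoelace formula: 2A = Σ (x_i·y_{i+1} − x_{i+1}·y_i), indices taken mod 5.
J→K: (18)(-13) − (12)(-19) = -6
K→L: (12)(16) − (-14)(-13) = 10
L→M: (-14)(6) − (9)(16) = -228
M→N: (9)(3) − (19)(6) = -87
N→J: (19)(-19) − (18)(3) = -415
Σ = -726
Area = |Σ|/2 = 363.
Hole:
Apply the shoelace (surveyor's) formula: 2A = Σ (x_i·y_{i+1} − x_{i+1}·y_i), indices taken mod 4.
V_1→V_2: (7)(-1) − (8)(-1) = 1
V_2→V_3: (8)(3) − (10)(-1) = 34
V_3→V_4: (10)(3) − (7)(3) = 9
V_4→V_1: (7)(-1) − (7)(3) = -28
Σ = 16
Area = |Σ|/2 = 8.
Net area = 363 − 8 = 355.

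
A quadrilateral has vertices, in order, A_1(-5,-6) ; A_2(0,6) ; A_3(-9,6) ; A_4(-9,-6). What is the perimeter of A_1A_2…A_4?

|A_1A_2| = √((5)² + (12)²) = √169 = 13
|A_2A_3| = √((-9)² + (0)²) = √81 = 9
|A_3A_4| = √((0)² + (-12)²) = √144 = 12
|A_4A_1| = √((4)² + (0)²) = √16 = 4
Perimeter = 13 + 9 + 12 + 4 = 38.

38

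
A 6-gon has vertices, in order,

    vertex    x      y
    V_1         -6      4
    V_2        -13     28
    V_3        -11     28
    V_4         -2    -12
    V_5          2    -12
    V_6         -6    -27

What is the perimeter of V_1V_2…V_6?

|V_1V_2| = √((-7)² + (24)²) = √625 = 25
|V_2V_3| = √((2)² + (0)²) = √4 = 2
|V_3V_4| = √((9)² + (-40)²) = √1681 = 41
|V_4V_5| = √((4)² + (0)²) = √16 = 4
|V_5V_6| = √((-8)² + (-15)²) = √289 = 17
|V_6V_1| = √((0)² + (31)²) = √961 = 31
Perimeter = 25 + 2 + 41 + 4 + 17 + 31 = 120.

120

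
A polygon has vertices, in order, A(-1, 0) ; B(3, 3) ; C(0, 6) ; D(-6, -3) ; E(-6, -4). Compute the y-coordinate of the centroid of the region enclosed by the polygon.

Apply the shoelace (surveyor's) formula. First the cross-terms c_i = x_i·y_{i+1} − x_{i+1}·y_i:
  -3, 18, 36, 6, -4  ⇒  2A = 53, A = 26.5.
Then Σ (y_i + y_{i+1})·c_i = 235, so ȳ = 235 / (6·26.5) = 235/159.

235/159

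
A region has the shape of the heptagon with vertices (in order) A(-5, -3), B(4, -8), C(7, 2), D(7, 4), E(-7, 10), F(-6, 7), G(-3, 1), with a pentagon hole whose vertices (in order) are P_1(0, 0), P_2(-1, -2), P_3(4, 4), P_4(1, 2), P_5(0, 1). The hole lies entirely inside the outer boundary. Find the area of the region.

129.5

Outer boundary:
Apply the shoelace (surveyor's) formula: 2A = Σ (x_i·y_{i+1} − x_{i+1}·y_i), indices taken mod 7.
A→B: (-5)(-8) − (4)(-3) = 52
B→C: (4)(2) − (7)(-8) = 64
C→D: (7)(4) − (7)(2) = 14
D→E: (7)(10) − (-7)(4) = 98
E→F: (-7)(7) − (-6)(10) = 11
F→G: (-6)(1) − (-3)(7) = 15
G→A: (-3)(-3) − (-5)(1) = 14
Σ = 268
Area = |Σ|/2 = 134.
Hole:
Cross-terms: 0, 4, 4, 1, 0  ⇒  Σ = 9
Area = |Σ|/2 = 4.5.
Net area = 134 − 4.5 = 129.5.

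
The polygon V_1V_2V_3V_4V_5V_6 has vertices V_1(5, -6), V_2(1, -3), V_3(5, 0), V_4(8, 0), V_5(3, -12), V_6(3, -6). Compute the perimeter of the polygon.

34

|V_1V_2| = √((-4)² + (3)²) = √25 = 5
|V_2V_3| = √((4)² + (3)²) = √25 = 5
|V_3V_4| = √((3)² + (0)²) = √9 = 3
|V_4V_5| = √((-5)² + (-12)²) = √169 = 13
|V_5V_6| = √((0)² + (6)²) = √36 = 6
|V_6V_1| = √((2)² + (0)²) = √4 = 2
Perimeter = 5 + 5 + 3 + 13 + 6 + 2 = 34.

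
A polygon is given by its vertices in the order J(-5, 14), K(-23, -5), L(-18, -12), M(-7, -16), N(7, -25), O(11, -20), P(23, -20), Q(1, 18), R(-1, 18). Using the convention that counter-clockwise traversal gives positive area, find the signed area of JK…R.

Apply Gauss's area formula: 2A = Σ (x_i·y_{i+1} − x_{i+1}·y_i), indices taken mod 9.
Σ = (347) + (186) + (204) + (287) + (135) + (240) + (434) + (36) + (76) = 1945
Signed area = Σ/2 = 972.5 (positive ⇒ counter-clockwise traversal).

972.5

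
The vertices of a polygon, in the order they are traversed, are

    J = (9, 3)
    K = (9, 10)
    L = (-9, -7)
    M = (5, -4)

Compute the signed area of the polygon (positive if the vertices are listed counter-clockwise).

Σ = (63) + (27) + (71) + (51) = 212
Signed area = Σ/2 = 106 (positive ⇒ counter-clockwise traversal).

106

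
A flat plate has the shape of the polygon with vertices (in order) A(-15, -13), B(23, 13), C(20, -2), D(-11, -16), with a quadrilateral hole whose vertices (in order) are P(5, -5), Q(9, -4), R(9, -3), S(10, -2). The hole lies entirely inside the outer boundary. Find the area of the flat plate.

317.5

Outer boundary:
Apply the shoelace (surveyor's) formula: 2A = Σ (x_i·y_{i+1} − x_{i+1}·y_i), indices taken mod 4.
Σ = (104) + (-306) + (-342) + (-97) = -641
Area = |Σ|/2 = 320.5.
Hole:
Σ = (25) + (9) + (12) + (-40) = 6
Area = |Σ|/2 = 3.
Net area = 320.5 − 3 = 317.5.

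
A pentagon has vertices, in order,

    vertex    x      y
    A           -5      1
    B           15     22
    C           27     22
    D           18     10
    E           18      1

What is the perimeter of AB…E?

88

|AB| = √((20)² + (21)²) = √841 = 29
|BC| = √((12)² + (0)²) = √144 = 12
|CD| = √((-9)² + (-12)²) = √225 = 15
|DE| = √((0)² + (-9)²) = √81 = 9
|EA| = √((-23)² + (0)²) = √529 = 23
Perimeter = 29 + 12 + 15 + 9 + 23 = 88.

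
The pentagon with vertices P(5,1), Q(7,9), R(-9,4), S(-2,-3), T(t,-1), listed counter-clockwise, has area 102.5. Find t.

The doubled signed area Σ (x_i y_{i+1} − x_{i+1} y_i) is linear in t.
With t=0 it equals 189; the coefficient of t is 4 (from the two edges through T).
So 4·t + 189 = 2·102.5 = 205 ⇒ t = 4.

4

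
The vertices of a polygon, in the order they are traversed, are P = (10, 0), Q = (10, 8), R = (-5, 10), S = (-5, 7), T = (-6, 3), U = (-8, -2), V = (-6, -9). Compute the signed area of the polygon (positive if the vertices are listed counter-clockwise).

224

Σ = (80) + (140) + (15) + (27) + (36) + (60) + (90) = 448
Signed area = Σ/2 = 224 (positive ⇒ counter-clockwise traversal).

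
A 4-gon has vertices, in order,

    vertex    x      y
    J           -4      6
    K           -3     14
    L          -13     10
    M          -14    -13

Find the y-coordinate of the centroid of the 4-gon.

971/287

Apply the shoelace (surveyor's) formula. First the cross-terms c_i = x_i·y_{i+1} − x_{i+1}·y_i:
  -38, 152, 309, -136  ⇒  2A = 287, A = 143.5.
Then Σ (y_i + y_{i+1})·c_i = 2913, so ȳ = 2913 / (6·143.5) = 971/287.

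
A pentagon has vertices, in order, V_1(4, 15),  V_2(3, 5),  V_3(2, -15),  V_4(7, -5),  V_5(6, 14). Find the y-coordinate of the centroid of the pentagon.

Apply the surveyor's formula. First the cross-terms c_i = x_i·y_{i+1} − x_{i+1}·y_i:
  -25, -55, 95, 128, 34  ⇒  2A = 177, A = 88.5.
Then Σ (y_i + y_{i+1})·c_i = 288, so ȳ = 288 / (6·88.5) = 32/59.

32/59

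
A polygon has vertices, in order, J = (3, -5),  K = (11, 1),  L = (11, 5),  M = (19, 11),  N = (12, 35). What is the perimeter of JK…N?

|JK| = √((8)² + (6)²) = √100 = 10
|KL| = √((0)² + (4)²) = √16 = 4
|LM| = √((8)² + (6)²) = √100 = 10
|MN| = √((-7)² + (24)²) = √625 = 25
|NJ| = √((-9)² + (-40)²) = √1681 = 41
Perimeter = 10 + 4 + 10 + 25 + 41 = 90.

90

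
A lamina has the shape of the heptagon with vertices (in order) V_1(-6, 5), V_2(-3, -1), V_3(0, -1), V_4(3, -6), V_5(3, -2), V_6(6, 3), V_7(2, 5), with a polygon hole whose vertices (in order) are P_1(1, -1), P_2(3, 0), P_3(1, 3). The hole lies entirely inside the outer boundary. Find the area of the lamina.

58

Outer boundary:
Σ = (21) + (3) + (3) + (12) + (21) + (24) + (40) = 124
Area = |Σ|/2 = 62.
Hole:
Σ = (3) + (9) + (-4) = 8
Area = |Σ|/2 = 4.
Net area = 62 − 4 = 58.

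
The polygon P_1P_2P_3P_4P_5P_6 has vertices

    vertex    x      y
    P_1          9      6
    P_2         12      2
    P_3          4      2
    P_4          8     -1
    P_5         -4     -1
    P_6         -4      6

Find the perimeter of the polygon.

|P_1P_2| = √((3)² + (-4)²) = √25 = 5
|P_2P_3| = √((-8)² + (0)²) = √64 = 8
|P_3P_4| = √((4)² + (-3)²) = √25 = 5
|P_4P_5| = √((-12)² + (0)²) = √144 = 12
|P_5P_6| = √((0)² + (7)²) = √49 = 7
|P_6P_1| = √((13)² + (0)²) = √169 = 13
Perimeter = 5 + 8 + 5 + 12 + 7 + 13 = 50.

50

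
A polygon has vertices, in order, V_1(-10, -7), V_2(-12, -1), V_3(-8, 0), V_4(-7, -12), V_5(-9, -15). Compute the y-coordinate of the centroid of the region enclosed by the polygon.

-481/76

Apply Gauss's area formula. First the cross-terms c_i = x_i·y_{i+1} − x_{i+1}·y_i:
  -74, -8, 96, -3, -87  ⇒  2A = -76, A = -38.
Then Σ (y_i + y_{i+1})·c_i = 1443, so ȳ = 1443 / (6·(-38)) = -481/76.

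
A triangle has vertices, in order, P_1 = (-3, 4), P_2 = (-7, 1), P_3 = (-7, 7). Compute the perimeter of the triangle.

16

|P_1P_2| = √((-4)² + (-3)²) = √25 = 5
|P_2P_3| = √((0)² + (6)²) = √36 = 6
|P_3P_1| = √((4)² + (-3)²) = √25 = 5
Perimeter = 5 + 6 + 5 = 16.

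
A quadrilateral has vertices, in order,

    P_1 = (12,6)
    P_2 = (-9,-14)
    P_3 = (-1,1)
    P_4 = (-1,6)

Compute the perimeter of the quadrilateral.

|P_1P_2| = √((-21)² + (-20)²) = √841 = 29
|P_2P_3| = √((8)² + (15)²) = √289 = 17
|P_3P_4| = √((0)² + (5)²) = √25 = 5
|P_4P_1| = √((13)² + (0)²) = √169 = 13
Perimeter = 29 + 17 + 5 + 13 = 64.

64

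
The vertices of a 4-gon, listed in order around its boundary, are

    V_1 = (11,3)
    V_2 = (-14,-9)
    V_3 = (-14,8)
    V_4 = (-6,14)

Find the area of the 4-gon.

307.5

Apply the shoelace formula: 2A = Σ (x_i·y_{i+1} − x_{i+1}·y_i), indices taken mod 4.
V_1→V_2: (11)(-9) − (-14)(3) = -57
V_2→V_3: (-14)(8) − (-14)(-9) = -238
V_3→V_4: (-14)(14) − (-6)(8) = -148
V_4→V_1: (-6)(3) − (11)(14) = -172
Σ = -615
Area = |Σ|/2 = 307.5.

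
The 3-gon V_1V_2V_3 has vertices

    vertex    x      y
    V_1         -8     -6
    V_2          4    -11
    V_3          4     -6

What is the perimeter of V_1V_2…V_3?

|V_1V_2| = √((12)² + (-5)²) = √169 = 13
|V_2V_3| = √((0)² + (5)²) = √25 = 5
|V_3V_1| = √((-12)² + (0)²) = √144 = 12
Perimeter = 13 + 5 + 12 = 30.

30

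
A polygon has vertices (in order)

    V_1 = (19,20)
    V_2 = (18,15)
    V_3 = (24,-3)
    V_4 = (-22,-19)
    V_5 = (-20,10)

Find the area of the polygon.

Apply the shoelace (surveyor's) formula: 2A = Σ (x_i·y_{i+1} − x_{i+1}·y_i), indices taken mod 5.
Cross-terms: -75, -414, -522, -600, -590  ⇒  Σ = -2201
Area = |Σ|/2 = 1100.5.

1100.5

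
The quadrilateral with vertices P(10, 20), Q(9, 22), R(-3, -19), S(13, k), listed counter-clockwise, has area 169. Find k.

8

Write out the shoelace sum; only the two edges meeting at S involve k:
2·Area = [((-3)·k − 13·(-19)) + (13·20 − 10·k)] + -65
       = -13·k + 442 = 338
⇒ k = 8.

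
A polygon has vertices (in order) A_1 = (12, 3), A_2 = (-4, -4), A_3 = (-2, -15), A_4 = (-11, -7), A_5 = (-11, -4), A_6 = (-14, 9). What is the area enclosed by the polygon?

236.5

Apply the surveyor's formula: 2A = Σ (x_i·y_{i+1} − x_{i+1}·y_i), indices taken mod 6.
Σ = (-36) + (52) + (-151) + (-33) + (-155) + (-150) = -473
Area = |Σ|/2 = 236.5.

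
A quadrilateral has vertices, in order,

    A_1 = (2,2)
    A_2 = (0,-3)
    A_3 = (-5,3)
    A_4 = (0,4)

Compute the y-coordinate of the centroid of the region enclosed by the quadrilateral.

26/21

Apply the shoelace formula. First the cross-terms c_i = x_i·y_{i+1} − x_{i+1}·y_i:
  -6, -15, -20, -8  ⇒  2A = -49, A = -24.5.
Then Σ (y_i + y_{i+1})·c_i = -182, so ȳ = -182 / (6·(-24.5)) = 26/21.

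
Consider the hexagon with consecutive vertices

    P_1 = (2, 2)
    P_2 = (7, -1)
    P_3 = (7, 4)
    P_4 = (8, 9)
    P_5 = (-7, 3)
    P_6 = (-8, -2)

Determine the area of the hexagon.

81.5

P_1→P_2: (2)(-1) − (7)(2) = -16
P_2→P_3: (7)(4) − (7)(-1) = 35
P_3→P_4: (7)(9) − (8)(4) = 31
P_4→P_5: (8)(3) − (-7)(9) = 87
P_5→P_6: (-7)(-2) − (-8)(3) = 38
P_6→P_1: (-8)(2) − (2)(-2) = -12
Σ = 163
Area = |Σ|/2 = 81.5.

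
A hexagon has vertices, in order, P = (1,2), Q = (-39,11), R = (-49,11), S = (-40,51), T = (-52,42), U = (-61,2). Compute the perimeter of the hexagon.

|PQ| = √((-40)² + (9)²) = √1681 = 41
|QR| = √((-10)² + (0)²) = √100 = 10
|RS| = √((9)² + (40)²) = √1681 = 41
|ST| = √((-12)² + (-9)²) = √225 = 15
|TU| = √((-9)² + (-40)²) = √1681 = 41
|UP| = √((62)² + (0)²) = √3844 = 62
Perimeter = 41 + 10 + 41 + 15 + 41 + 62 = 210.

210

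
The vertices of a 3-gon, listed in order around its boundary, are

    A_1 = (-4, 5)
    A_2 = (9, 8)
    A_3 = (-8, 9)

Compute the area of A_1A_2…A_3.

32

Σ = (-77) + (145) + (-4) = 64
Area = |Σ|/2 = 32.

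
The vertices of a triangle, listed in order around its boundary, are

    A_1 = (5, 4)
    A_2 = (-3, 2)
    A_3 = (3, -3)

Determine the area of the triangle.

Apply Gauss's area formula: 2A = Σ (x_i·y_{i+1} − x_{i+1}·y_i), indices taken mod 3.
Σ = (22) + (3) + (27) = 52
Area = |Σ|/2 = 26.

26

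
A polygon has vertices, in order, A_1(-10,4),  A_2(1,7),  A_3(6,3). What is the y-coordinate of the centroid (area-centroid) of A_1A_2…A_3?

Apply the surveyor's formula. First the cross-terms c_i = x_i·y_{i+1} − x_{i+1}·y_i:
  -74, -39, 54  ⇒  2A = -59, A = -29.5.
Then Σ (y_i + y_{i+1})·c_i = -826, so ȳ = -826 / (6·(-29.5)) = 14/3.

14/3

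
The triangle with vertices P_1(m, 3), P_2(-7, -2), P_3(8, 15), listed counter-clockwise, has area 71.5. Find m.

-11

Write out the shoelace sum; only the two edges meeting at P_1 involve m:
2·Area = [(8·3 − m·15) + (m·(-2) − (-7)·3)] + -89
       = -17·m + -44 = 143
⇒ m = -11.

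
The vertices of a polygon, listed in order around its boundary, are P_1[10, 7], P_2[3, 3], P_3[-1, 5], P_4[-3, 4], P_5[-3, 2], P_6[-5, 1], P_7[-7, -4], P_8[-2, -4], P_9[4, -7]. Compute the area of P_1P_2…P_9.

Apply the surveyor's formula: 2A = Σ (x_i·y_{i+1} − x_{i+1}·y_i), indices taken mod 9.
Σ = (9) + (18) + (11) + (6) + (7) + (27) + (20) + (30) + (98) = 226
Area = |Σ|/2 = 113.

113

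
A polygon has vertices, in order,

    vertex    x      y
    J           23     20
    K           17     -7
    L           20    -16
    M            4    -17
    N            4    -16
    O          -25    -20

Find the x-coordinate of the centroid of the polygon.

1124/225

Apply the shoelace formula. First the cross-terms c_i = x_i·y_{i+1} − x_{i+1}·y_i:
  -501, -132, -276, 4, -480, -40  ⇒  2A = -1425, A = -712.5.
Then Σ (x_i + x_{i+1})·c_i = -21356, so x̄ = -21356 / (6·(-712.5)) = 1124/225.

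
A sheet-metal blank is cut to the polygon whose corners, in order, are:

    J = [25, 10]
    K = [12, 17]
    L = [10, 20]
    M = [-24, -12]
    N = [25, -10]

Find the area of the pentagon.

887.5

Apply the shoelace (surveyor's) formula: 2A = Σ (x_i·y_{i+1} − x_{i+1}·y_i), indices taken mod 5.
Σ = (305) + (70) + (360) + (540) + (500) = 1775
Area = |Σ|/2 = 887.5.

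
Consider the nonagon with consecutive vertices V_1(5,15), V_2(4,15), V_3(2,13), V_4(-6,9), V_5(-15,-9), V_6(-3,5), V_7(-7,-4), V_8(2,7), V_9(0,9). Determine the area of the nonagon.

V_1→V_2: (5)(15) − (4)(15) = 15
V_2→V_3: (4)(13) − (2)(15) = 22
V_3→V_4: (2)(9) − (-6)(13) = 96
V_4→V_5: (-6)(-9) − (-15)(9) = 189
V_5→V_6: (-15)(5) − (-3)(-9) = -102
V_6→V_7: (-3)(-4) − (-7)(5) = 47
V_7→V_8: (-7)(7) − (2)(-4) = -41
V_8→V_9: (2)(9) − (0)(7) = 18
V_9→V_1: (0)(15) − (5)(9) = -45
Σ = 199
Area = |Σ|/2 = 99.5.

99.5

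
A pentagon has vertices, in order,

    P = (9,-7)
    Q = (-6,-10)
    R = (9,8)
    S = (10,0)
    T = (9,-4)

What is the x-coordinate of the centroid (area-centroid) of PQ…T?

Apply the shoelace formula. First the cross-terms c_i = x_i·y_{i+1} − x_{i+1}·y_i:
  -132, 42, -80, -40, -27  ⇒  2A = -237, A = -118.5.
Then Σ (x_i + x_{i+1})·c_i = -3036, so x̄ = -3036 / (6·(-118.5)) = 1012/237.

1012/237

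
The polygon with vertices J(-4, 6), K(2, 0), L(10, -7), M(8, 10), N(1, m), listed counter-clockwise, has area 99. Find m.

6

The doubled signed area Σ (x_i y_{i+1} − x_{i+1} y_i) is linear in m.
With m=0 it equals 126; the coefficient of m is 12 (from the two edges through N).
So 12·m + 126 = 2·99 = 198 ⇒ m = 6.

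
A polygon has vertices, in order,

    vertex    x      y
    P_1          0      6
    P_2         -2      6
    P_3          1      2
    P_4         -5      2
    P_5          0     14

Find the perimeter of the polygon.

|P_1P_2| = √((-2)² + (0)²) = √4 = 2
|P_2P_3| = √((3)² + (-4)²) = √25 = 5
|P_3P_4| = √((-6)² + (0)²) = √36 = 6
|P_4P_5| = √((5)² + (12)²) = √169 = 13
|P_5P_1| = √((0)² + (-8)²) = √64 = 8
Perimeter = 2 + 5 + 6 + 13 + 8 = 34.

34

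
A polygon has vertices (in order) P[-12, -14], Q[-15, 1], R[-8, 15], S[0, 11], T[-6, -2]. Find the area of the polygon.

200.5

Apply Gauss's area formula: 2A = Σ (x_i·y_{i+1} − x_{i+1}·y_i), indices taken mod 5.
Cross-terms: -222, -217, -88, 66, 60  ⇒  Σ = -401
Area = |Σ|/2 = 200.5.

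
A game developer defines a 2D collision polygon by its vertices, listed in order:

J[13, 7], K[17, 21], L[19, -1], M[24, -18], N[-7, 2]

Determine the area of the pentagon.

Σ = (154) + (-416) + (-318) + (-78) + (-75) = -733
Area = |Σ|/2 = 366.5.

366.5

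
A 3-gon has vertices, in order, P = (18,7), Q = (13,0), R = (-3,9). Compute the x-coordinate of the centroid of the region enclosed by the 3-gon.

Apply the surveyor's formula. First the cross-terms c_i = x_i·y_{i+1} − x_{i+1}·y_i:
  -91, 117, -183  ⇒  2A = -157, A = -78.5.
Then Σ (x_i + x_{i+1})·c_i = -4396, so x̄ = -4396 / (6·(-78.5)) = 28/3.

28/3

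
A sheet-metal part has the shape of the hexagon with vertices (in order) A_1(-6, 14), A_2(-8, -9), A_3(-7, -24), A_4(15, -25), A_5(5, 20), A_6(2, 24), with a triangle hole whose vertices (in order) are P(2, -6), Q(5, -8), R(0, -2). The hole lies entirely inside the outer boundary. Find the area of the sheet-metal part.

749.5

Outer boundary:
Σ = (166) + (129) + (535) + (425) + (80) + (172) = 1507
Area = |Σ|/2 = 753.5.
Hole:
P→Q: (2)(-8) − (5)(-6) = 14
Q→R: (5)(-2) − (0)(-8) = -10
R→P: (0)(-6) − (2)(-2) = 4
Σ = 8
Area = |Σ|/2 = 4.
Net area = 753.5 − 4 = 749.5.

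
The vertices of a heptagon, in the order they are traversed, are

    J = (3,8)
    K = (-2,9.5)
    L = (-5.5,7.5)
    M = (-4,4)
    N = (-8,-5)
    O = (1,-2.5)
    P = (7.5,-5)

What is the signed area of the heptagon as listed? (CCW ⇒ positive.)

127.75

Σ = (44.5) + (37.25) + (8) + (52) + (25) + (13.75) + (75) = 255.5
Signed area = Σ/2 = 127.75 (positive ⇒ counter-clockwise traversal).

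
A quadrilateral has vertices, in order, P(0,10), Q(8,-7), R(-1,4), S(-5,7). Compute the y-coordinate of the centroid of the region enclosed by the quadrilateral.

511/138

Apply the surveyor's formula. First the cross-terms c_i = x_i·y_{i+1} − x_{i+1}·y_i:
  -80, 25, 13, -50  ⇒  2A = -92, A = -46.
Then Σ (y_i + y_{i+1})·c_i = -1022, so ȳ = -1022 / (6·(-46)) = 511/138.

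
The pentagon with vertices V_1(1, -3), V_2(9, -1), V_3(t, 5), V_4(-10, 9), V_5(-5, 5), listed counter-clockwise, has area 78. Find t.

The doubled signed area Σ (x_i y_{i+1} − x_{i+1} y_i) is linear in t.
With t=0 it equals 126; the coefficient of t is 10 (from the two edges through V_3).
So 10·t + 126 = 2·78 = 156 ⇒ t = 3.

3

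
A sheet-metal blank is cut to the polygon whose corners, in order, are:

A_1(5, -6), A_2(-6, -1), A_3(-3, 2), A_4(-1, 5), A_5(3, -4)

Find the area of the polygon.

39

Apply the shoelace formula: 2A = Σ (x_i·y_{i+1} − x_{i+1}·y_i), indices taken mod 5.
Cross-terms: -41, -15, -13, -11, 2  ⇒  Σ = -78
Area = |Σ|/2 = 39.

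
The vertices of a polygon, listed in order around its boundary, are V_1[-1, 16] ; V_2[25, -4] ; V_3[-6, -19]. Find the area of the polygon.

V_1→V_2: (-1)(-4) − (25)(16) = -396
V_2→V_3: (25)(-19) − (-6)(-4) = -499
V_3→V_1: (-6)(16) − (-1)(-19) = -115
Σ = -1010
Area = |Σ|/2 = 505.

505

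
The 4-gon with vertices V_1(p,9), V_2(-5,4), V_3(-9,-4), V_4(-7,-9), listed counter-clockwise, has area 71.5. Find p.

Write out the shoelace sum; only the two edges meeting at V_1 involve p:
2·Area = [((-7)·9 − p·(-9)) + (p·4 − (-5)·9)] + 109
       = 13·p + 91 = 143
⇒ p = 4.

4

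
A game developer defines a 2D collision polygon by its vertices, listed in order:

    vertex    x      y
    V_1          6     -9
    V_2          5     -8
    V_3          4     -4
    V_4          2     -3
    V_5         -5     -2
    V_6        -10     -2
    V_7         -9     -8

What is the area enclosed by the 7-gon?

Apply the shoelace (surveyor's) formula: 2A = Σ (x_i·y_{i+1} − x_{i+1}·y_i), indices taken mod 7.
Σ = (-3) + (12) + (-4) + (-19) + (-10) + (62) + (129) = 167
Area = |Σ|/2 = 83.5.

83.5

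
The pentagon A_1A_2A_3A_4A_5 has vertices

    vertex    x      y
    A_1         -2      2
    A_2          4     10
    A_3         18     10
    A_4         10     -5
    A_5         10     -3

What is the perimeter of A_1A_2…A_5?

|A_1A_2| = √((6)² + (8)²) = √100 = 10
|A_2A_3| = √((14)² + (0)²) = √196 = 14
|A_3A_4| = √((-8)² + (-15)²) = √289 = 17
|A_4A_5| = √((0)² + (2)²) = √4 = 2
|A_5A_1| = √((-12)² + (5)²) = √169 = 13
Perimeter = 10 + 14 + 17 + 2 + 13 = 56.

56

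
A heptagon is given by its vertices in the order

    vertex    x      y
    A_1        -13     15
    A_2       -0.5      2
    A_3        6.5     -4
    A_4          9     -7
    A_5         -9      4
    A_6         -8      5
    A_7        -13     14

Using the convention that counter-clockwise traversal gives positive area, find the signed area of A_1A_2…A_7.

Apply the shoelace (surveyor's) formula: 2A = Σ (x_i·y_{i+1} − x_{i+1}·y_i), indices taken mod 7.
A_1→A_2: (-13)(2) − (-0.5)(15) = -18.5
A_2→A_3: (-0.5)(-4) − (6.5)(2) = -11
A_3→A_4: (6.5)(-7) − (9)(-4) = -9.5
A_4→A_5: (9)(4) − (-9)(-7) = -27
A_5→A_6: (-9)(5) − (-8)(4) = -13
A_6→A_7: (-8)(14) − (-13)(5) = -47
A_7→A_1: (-13)(15) − (-13)(14) = -13
Σ = -139
Signed area = Σ/2 = -69.5 (negative ⇒ clockwise traversal).

-69.5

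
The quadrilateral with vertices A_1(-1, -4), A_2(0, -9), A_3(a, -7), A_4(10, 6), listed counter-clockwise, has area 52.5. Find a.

4

Write out the shoelace sum; only the two edges meeting at A_3 involve a:
2·Area = [(0·(-7) − a·(-9)) + (a·6 − 10·(-7))] + -25
       = 15·a + 45 = 105
⇒ a = 4.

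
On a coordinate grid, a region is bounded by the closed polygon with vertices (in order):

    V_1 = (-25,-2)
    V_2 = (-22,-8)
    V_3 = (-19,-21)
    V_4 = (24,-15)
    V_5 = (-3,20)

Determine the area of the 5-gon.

1098

Apply Gauss's area formula: 2A = Σ (x_i·y_{i+1} − x_{i+1}·y_i), indices taken mod 5.
Cross-terms: 156, 310, 789, 435, 506  ⇒  Σ = 2196
Area = |Σ|/2 = 1098.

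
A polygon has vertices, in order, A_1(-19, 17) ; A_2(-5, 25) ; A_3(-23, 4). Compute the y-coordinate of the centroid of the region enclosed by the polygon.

Apply Gauss's area formula. First the cross-terms c_i = x_i·y_{i+1} − x_{i+1}·y_i:
  -390, 555, -315  ⇒  2A = -150, A = -75.
Then Σ (y_i + y_{i+1})·c_i = -6900, so ȳ = -6900 / (6·(-75)) = 46/3.

46/3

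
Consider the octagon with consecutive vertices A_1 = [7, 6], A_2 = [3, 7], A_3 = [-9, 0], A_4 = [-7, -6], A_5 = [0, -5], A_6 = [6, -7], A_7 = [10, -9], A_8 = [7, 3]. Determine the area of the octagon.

171.5

Σ = (31) + (63) + (54) + (35) + (30) + (16) + (93) + (21) = 343
Area = |Σ|/2 = 171.5.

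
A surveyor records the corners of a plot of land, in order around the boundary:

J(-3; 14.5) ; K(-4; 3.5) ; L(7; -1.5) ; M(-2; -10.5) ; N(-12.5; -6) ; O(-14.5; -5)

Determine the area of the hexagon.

Apply Gauss's area formula: 2A = Σ (x_i·y_{i+1} − x_{i+1}·y_i), indices taken mod 6.
J→K: (-3)(3.5) − (-4)(14.5) = 47.5
K→L: (-4)(-1.5) − (7)(3.5) = -18.5
L→M: (7)(-10.5) − (-2)(-1.5) = -76.5
M→N: (-2)(-6) − (-12.5)(-10.5) = -119.25
N→O: (-12.5)(-5) − (-14.5)(-6) = -24.5
O→J: (-14.5)(14.5) − (-3)(-5) = -225.25
Σ = -416.5
Area = |Σ|/2 = 208.25.

208.25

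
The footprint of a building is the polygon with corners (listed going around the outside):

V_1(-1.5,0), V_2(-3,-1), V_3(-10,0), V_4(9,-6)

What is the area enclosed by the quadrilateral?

21.25

Σ = (1.5) + (-10) + (60) + (-9) = 42.5
Area = |Σ|/2 = 21.25.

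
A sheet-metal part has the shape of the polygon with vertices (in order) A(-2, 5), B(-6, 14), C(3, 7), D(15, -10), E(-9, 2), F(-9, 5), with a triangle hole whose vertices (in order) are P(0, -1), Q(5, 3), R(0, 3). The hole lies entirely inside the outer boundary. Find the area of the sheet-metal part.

159.5

Outer boundary:
Apply the shoelace (surveyor's) formula: 2A = Σ (x_i·y_{i+1} − x_{i+1}·y_i), indices taken mod 6.
Σ = (2) + (-84) + (-135) + (-60) + (-27) + (-35) = -339
Area = |Σ|/2 = 169.5.
Hole:
P→Q: (0)(3) − (5)(-1) = 5
Q→R: (5)(3) − (0)(3) = 15
R→P: (0)(-1) − (0)(3) = 0
Σ = 20
Area = |Σ|/2 = 10.
Net area = 169.5 − 10 = 159.5.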